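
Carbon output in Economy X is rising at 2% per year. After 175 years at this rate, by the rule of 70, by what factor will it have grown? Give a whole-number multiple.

≈ 32 times

70/2 ≈ 35.00 years per doubling.
175 years fits 5 doublings: 2^5 = 32.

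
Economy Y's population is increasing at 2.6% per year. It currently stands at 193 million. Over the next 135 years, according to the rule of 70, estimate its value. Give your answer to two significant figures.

It doubles every 70/2.6 ≈ 26.92 years, so 135 years is 5.01 doublings.
2^5.01 ≈ 32.22; 193 × 32.22 ≈ 6200 million.

6200 million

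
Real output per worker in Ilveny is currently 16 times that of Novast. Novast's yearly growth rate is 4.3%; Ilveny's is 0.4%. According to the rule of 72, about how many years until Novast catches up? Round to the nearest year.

The growth-rate gap is 4.3% − 0.4% = 3.9 percentage points.
So the ratio between them halves every 72/3.9 ≈ 18.46 years.
A 16 times gap closes after 4 halvings: 4 × 18.46 ≈ 74 years.

approximately 74 years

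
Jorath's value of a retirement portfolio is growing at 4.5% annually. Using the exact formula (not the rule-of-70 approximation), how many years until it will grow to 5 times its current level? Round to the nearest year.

t = ln(5) / ln(1 + 0.045) = 1.6094 / 0.044017 ≈ 36.56.
≈ 37 years.

37 years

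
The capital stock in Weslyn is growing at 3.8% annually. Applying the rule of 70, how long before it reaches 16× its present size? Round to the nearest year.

Doubling time ≈ 70/3.8 = 18.42 years.
16× is 4 doublings, so 4 × 18.42 ≈ 74 years.

74 years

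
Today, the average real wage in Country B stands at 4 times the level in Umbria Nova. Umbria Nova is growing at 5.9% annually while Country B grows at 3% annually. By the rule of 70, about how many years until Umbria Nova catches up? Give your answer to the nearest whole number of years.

The growth-rate gap is 5.9% − 3% = 2.9 percentage points.
So the ratio between them halves every 70/2.9 ≈ 24.14 years.
A 4 times gap closes after 2 halvings: 2 × 24.14 ≈ 48 years.

around 48 years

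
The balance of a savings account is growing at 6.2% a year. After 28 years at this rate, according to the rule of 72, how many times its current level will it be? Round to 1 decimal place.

approximately 5.3 times

Doubling time ≈ 72/6.2 = 11.61 years.
28 years / 11.61 ≈ 2.41 doublings → factor 2^2.41 ≈ 5.3.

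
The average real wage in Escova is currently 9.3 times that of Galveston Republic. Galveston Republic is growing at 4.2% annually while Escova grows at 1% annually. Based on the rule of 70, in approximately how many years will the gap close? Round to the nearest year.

roughly 70 years

The growth-rate gap is 4.2% − 1% = 3.2 percentage points.
So the ratio between them halves every 70/3.2 ≈ 21.88 years.
A 9.3 times gap takes log₂(9.3) ≈ 3.22 halvings to close: 3.22 × 21.88 ≈ 70 years.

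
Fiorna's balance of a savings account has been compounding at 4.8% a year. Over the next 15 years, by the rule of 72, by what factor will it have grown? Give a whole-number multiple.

2 times

72/4.8 ≈ 15.00 years per doubling.
15 years fits 1 doubling: 2^1 = 2.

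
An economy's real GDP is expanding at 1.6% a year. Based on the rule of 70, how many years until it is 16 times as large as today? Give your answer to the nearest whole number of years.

One doubling takes 70/1.6 = 43.75 years.
Getting to 16× needs 4 doublings: 4 × 43.75 ≈ 175 years.

≈ 175 years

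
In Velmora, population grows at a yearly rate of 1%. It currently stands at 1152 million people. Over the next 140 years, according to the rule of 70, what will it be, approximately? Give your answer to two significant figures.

4600 million people

It doubles every 70/1 ≈ 70.00 years, so 140 years is 2.00 doublings.
2^2.00 ≈ 4.00; 1152 × 4.00 ≈ 4600 million people.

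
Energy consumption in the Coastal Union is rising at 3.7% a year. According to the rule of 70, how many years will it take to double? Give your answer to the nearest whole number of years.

around 19 years

At 3.7%, doubling takes about 70/3.7 = 18.92 years.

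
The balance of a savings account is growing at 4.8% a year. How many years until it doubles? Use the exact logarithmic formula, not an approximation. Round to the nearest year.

t = ln(2) / ln(1 + 0.048) = 0.6931 / 0.046884 ≈ 14.78.
≈ 15 years.

15 years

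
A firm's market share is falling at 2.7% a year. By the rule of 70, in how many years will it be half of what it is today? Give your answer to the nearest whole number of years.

Halving time ≈ 70 / 2.7 = 25.93 → 26 years.

≈ 26 years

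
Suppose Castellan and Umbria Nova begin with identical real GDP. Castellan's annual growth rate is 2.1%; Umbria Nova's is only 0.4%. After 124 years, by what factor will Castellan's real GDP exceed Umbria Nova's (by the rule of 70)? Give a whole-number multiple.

Castellan pulls ahead at 1.7 pp per year, so the ratio doubles every 70/1.7 ≈ 41.18 years.
In 124 years that's 3.01 doublings: 2^3.01 ≈ 8.

roughly 8 times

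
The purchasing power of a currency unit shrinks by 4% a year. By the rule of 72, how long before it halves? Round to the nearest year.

≈ 18 years

Falling at 4%, it halves about every 72/4 = 18.00 years.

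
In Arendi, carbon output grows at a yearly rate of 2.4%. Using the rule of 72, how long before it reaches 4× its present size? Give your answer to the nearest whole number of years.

At 2.4% it doubles every 72/2.4 ≈ 30.00 years.
4× is 2 doublings, so 2 × 30.00 ≈ 60 years.

around 60 years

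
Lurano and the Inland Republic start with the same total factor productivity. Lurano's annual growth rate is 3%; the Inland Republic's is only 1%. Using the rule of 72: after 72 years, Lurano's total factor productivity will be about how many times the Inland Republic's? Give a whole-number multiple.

approximately 4 times

Rate gap = 3% − 1% = 2 points.
The ratio doubles every 72/2 ≈ 36.00 years.
72/36.00 ≈ 2.00 doublings → ratio ≈ 2^2.00 ≈ 4.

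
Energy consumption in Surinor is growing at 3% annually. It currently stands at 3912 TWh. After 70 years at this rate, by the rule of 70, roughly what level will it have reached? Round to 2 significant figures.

about 31000 TWh

Doubling time ≈ 70/3 = 23.33 years.
70 years is 70/23.33 ≈ 3.00 doublings, a factor of 2^3.00 ≈ 8.00.
3912 × 8.00 ≈ 31000 TWh.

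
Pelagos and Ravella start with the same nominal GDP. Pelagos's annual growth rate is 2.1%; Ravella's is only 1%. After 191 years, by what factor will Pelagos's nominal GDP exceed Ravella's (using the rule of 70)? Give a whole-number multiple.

≈ 8 times

Pelagos pulls ahead at 1.1 pp per year, so the ratio doubles every 70/1.1 ≈ 63.64 years.
In 191 years that's 3.00 doublings: 2^3.00 ≈ 8.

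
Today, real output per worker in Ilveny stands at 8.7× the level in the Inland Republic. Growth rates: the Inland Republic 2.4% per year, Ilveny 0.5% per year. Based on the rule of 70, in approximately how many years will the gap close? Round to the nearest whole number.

approximately 115 years

The growth-rate gap is 2.4% − 0.5% = 1.9 percentage points.
So the ratio between them halves every 70/1.9 ≈ 36.84 years.
An 8.7× gap takes log₂(8.7) ≈ 3.12 halvings to close: 3.12 × 36.84 ≈ 115 years.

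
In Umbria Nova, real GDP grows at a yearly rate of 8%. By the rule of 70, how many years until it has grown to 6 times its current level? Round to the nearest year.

At 8% it doubles every 70/8 ≈ 8.75 years.
Reaching 6× takes log₂(6) ≈ 2.58 doublings.
2.58 × 8.75 ≈ 23 years.

≈ 23 years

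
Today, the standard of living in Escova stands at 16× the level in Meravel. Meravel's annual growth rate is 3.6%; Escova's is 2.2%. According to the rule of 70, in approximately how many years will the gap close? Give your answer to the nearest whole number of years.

The growth-rate gap is 3.6% − 2.2% = 1.4 percentage points.
So the ratio between them halves every 70/1.4 ≈ 50.00 years.
A 16× gap closes after 4 halvings: 4 × 50.00 ≈ 200 years.

approximately 200 years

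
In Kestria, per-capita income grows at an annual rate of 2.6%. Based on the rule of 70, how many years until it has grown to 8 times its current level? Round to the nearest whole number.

approximately 81 years

At 2.6% it doubles every 70/2.6 ≈ 26.92 years.
Getting to 8× needs 3 doublings: 3 × 26.92 ≈ 81 years.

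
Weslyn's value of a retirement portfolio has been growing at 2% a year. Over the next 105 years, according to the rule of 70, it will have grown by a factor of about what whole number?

At 2% one doubling takes ≈ 35.00 years; 105 years is 3 of them, so ×8.

roughly 8 times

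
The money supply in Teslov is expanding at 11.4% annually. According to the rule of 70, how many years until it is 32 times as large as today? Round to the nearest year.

At 11.4% it doubles every 70/11.4 ≈ 6.14 years.
32 = 2^5, so 5 doublings → 31 years.

≈ 31 years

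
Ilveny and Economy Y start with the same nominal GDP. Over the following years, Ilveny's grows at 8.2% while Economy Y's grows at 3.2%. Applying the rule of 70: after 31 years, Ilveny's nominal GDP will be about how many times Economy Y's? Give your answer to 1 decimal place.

Ilveny pulls ahead at 5 pp per year, so the ratio doubles every 70/5 ≈ 14.00 years.
In 31 years that's 2.21 doublings: 2^2.21 ≈ 4.6.

roughly 4.6 times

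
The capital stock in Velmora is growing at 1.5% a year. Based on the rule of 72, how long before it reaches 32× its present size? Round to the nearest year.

At 1.5% it doubles every 72/1.5 ≈ 48.00 years.
Getting to 32× needs 5 doublings: 5 × 48.00 ≈ 240 years.

240 years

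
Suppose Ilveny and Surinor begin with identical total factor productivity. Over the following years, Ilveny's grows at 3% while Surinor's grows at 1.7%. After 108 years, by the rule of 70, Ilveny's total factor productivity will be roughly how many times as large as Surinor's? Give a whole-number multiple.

Only the 1.3-point difference matters.
70/1.3 ≈ 53.85 years per doubling of the ratio; 108 years gives 2.01 doublings, so ≈ 4×.

roughly 4 times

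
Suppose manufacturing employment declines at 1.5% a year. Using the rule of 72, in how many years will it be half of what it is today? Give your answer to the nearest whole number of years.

Falling at 1.5%, it halves about every 72/1.5 = 48.00 years.

≈ 48 years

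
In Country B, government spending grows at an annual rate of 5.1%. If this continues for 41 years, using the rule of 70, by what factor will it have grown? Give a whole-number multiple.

around 8 times

Doubling time ≈ 70/5.1 = 13.73 years.
41/13.73 ≈ 3 doublings, so about 2^3 = 8×.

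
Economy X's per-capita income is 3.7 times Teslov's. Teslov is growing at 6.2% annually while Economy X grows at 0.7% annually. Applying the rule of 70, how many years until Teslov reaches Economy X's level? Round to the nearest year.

Teslov gains on Economy X at 6.2% − 0.7% = 5.5 points a year.
At that relative rate the gap halves every 70/5.5 ≈ 12.73 years.
A 3.7 times gap takes log₂(3.7) ≈ 1.89 halvings to close: 1.89 × 12.73 ≈ 24 years.

≈ 24 years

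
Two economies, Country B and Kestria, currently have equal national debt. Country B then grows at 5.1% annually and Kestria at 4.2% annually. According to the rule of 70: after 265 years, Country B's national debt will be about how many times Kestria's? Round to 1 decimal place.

around 10.6 times

Only the 0.9-point difference matters.
70/0.9 ≈ 77.78 years per doubling of the ratio; 265 years gives 3.41 doublings, so ≈ 10.6×.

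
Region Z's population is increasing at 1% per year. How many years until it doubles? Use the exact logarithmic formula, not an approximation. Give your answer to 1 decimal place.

t = ln(2) / ln(1 + 0.01) = 0.6931 / 0.009950 ≈ 69.66.

69.7 years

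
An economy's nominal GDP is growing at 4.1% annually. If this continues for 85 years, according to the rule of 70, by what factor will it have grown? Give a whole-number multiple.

approximately 32 times

Doubling time ≈ 70/4.1 = 17.07 years.
85/17.07 ≈ 5 doublings, so about 2^5 = 32×.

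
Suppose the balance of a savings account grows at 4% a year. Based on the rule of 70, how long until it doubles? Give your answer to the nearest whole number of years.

approximately 18 years

Doubling time ≈ 70 / 4 = 17.50 years.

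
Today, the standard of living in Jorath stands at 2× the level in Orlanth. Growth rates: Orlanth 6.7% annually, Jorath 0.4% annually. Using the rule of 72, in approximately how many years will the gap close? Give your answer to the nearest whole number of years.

11 years

The growth-rate gap is 6.7% − 0.4% = 6.3 percentage points.
So the ratio between them halves every 72/6.3 ≈ 11.43 years.
A 2× gap closes after 1 halving: 1 × 11.43 ≈ 11 years.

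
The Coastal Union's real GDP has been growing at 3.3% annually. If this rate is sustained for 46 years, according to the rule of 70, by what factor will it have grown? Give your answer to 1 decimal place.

Doubling time ≈ 70/3.3 = 21.21 years.
46 years / 21.21 ≈ 2.17 doublings → factor 2^2.17 ≈ 4.5.

around 4.5 times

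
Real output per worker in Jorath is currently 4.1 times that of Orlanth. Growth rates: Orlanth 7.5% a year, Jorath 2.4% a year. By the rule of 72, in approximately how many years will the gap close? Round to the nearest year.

Orlanth gains on Jorath at 7.5% − 2.4% = 5.1 points a year.
At that relative rate the gap halves every 72/5.1 ≈ 14.12 years.
A 4.1 times gap takes log₂(4.1) ≈ 2.04 halvings to close: 2.04 × 14.12 ≈ 29 years.

about 29 years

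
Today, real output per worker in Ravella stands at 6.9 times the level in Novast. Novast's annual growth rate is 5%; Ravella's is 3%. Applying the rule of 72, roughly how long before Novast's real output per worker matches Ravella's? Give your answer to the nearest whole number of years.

Novast gains on Ravella at 5% − 3% = 2 points a year.
At that relative rate the gap halves every 72/2 ≈ 36.00 years.
A 6.9 times gap takes log₂(6.9) ≈ 2.79 halvings to close: 2.79 × 36.00 ≈ 100 years.

around 100 years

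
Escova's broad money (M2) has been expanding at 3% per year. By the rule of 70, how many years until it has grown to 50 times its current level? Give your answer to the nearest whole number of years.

Doubling time ≈ 70/3 = 23.33 years.
Reaching 50× takes log₂(50) ≈ 5.64 doublings.
5.64 × 23.33 ≈ 132 years.

approximately 132 years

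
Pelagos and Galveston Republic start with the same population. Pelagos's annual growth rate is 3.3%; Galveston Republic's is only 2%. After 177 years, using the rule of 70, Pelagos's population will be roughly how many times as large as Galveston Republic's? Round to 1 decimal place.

Rate gap = 3.3% − 2% = 1.3 points.
The ratio doubles every 70/1.3 ≈ 53.85 years.
177/53.85 ≈ 3.29 doublings → ratio ≈ 2^3.29 ≈ 9.8.

roughly 9.8 times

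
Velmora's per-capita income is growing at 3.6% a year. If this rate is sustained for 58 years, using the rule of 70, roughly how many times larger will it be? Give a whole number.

roughly 8 times

At 3.6% one doubling takes ≈ 19.44 years; 58 years is 3 of them, so ×8.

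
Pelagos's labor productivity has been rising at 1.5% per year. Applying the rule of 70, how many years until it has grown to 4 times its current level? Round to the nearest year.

One doubling takes 70/1.5 = 46.67 years.
4× is 2 doublings, so 2 × 46.67 ≈ 93 years.

roughly 93 years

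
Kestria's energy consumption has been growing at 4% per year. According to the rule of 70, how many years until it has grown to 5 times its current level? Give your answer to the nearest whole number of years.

around 41 years

At 4% it doubles every 70/4 ≈ 17.50 years.
5× is log₂ 5 ≈ 2.32 doublings, so ≈ 2.32 × 17.50 = 41 years.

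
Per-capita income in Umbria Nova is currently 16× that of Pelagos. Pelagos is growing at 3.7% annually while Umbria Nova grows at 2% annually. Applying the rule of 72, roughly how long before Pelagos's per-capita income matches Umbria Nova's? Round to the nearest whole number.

around 169 years

What matters is the difference: 1.7 pp.
Rule of 72 on the gap: the ratio halves every 72/1.7 ≈ 42.35 years.
A 16× gap closes after 4 halvings: 4 × 42.35 ≈ 169 years.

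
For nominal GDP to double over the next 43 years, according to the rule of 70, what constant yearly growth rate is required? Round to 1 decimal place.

1.6%

70 / 43 ≈ 1.63, so about 1.6% per year.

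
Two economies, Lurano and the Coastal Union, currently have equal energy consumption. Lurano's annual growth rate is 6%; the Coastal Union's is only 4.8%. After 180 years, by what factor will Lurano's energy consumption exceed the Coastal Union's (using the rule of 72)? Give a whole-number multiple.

≈ 8 times

Only the 1.2-point difference matters.
72/1.2 ≈ 60.00 years per doubling of the ratio; 180 years gives 3.00 doublings, so ≈ 8×.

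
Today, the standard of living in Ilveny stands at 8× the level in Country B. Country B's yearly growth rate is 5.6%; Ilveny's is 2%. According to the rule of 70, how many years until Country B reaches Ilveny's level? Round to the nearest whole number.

The growth-rate gap is 5.6% − 2% = 3.6 percentage points.
So the ratio between them halves every 70/3.6 ≈ 19.44 years.
An 8× gap closes after 3 halvings: 3 × 19.44 ≈ 58 years.

about 58 years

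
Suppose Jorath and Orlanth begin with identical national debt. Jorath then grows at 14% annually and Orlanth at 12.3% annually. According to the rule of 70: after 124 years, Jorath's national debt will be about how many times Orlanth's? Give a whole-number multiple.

Only the 1.7-point difference matters.
70/1.7 ≈ 41.18 years per doubling of the ratio; 124 years gives 3.01 doublings, so ≈ 8×.

about 8 times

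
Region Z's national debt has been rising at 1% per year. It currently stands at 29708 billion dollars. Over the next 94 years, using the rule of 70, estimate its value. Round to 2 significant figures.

It doubles every 70/1 ≈ 70.00 years, so 94 years is 1.34 doublings.
2^1.34 ≈ 2.53; 29708 × 2.53 ≈ 75000 billion dollars.

roughly 75000 billion dollars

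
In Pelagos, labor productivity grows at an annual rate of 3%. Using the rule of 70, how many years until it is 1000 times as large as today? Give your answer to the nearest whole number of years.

≈ 233 years

One doubling takes 70/3 = 23.33 years.
1000× is log₂ 1000 ≈ 9.97 doublings, so ≈ 9.97 × 23.33 = 233 years.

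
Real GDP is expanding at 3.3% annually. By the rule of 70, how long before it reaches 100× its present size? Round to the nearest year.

about 141 years

One doubling takes 70/3.3 = 21.21 years.
Reaching 100× takes log₂(100) ≈ 6.64 doublings.
6.64 × 21.21 ≈ 141 years.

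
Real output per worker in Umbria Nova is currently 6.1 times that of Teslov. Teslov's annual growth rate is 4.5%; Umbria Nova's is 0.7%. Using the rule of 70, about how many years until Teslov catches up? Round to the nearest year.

around 48 years

Teslov gains on Umbria Nova at 4.5% − 0.7% = 3.8 points a year.
At that relative rate the gap halves every 70/3.8 ≈ 18.42 years.
A 6.1 times gap takes log₂(6.1) ≈ 2.61 halvings to close: 2.61 × 18.42 ≈ 48 years.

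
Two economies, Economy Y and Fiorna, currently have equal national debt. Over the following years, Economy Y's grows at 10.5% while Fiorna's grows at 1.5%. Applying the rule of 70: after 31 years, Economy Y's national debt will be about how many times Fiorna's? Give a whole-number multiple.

Economy Y pulls ahead at 9 pp per year, so the ratio doubles every 70/9 ≈ 7.78 years.
In 31 years that's 3.98 doublings: 2^3.98 ≈ 16.

about 16 times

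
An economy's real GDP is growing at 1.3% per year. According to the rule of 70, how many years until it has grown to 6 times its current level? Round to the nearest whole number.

about 139 years

At 1.3% it doubles every 70/1.3 ≈ 53.85 years.
Reaching 6× takes log₂(6) ≈ 2.58 doublings.
2.58 × 53.85 ≈ 139 years.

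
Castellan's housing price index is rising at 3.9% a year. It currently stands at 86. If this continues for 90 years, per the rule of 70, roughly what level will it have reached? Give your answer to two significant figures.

It doubles every 70/3.9 ≈ 17.95 years, so 90 years is 5.01 doublings.
2^5.01 ≈ 32.22; 86 × 32.22 ≈ 2800.

roughly 2800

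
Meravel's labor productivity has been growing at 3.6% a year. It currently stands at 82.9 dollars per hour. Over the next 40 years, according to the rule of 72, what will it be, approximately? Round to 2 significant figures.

about 330 dollars per hour

It doubles every 72/3.6 ≈ 20.00 years, so 40 years is 2.00 doublings.
2^2.00 ≈ 4.00; 82.9 × 4.00 ≈ 330 dollars per hour.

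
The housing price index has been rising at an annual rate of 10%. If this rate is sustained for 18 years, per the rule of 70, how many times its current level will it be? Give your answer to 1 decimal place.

Doubling time ≈ 70/10 = 7.00 years.
18 years / 7.00 ≈ 2.57 doublings → factor 2^2.57 ≈ 5.9.

roughly 5.9 times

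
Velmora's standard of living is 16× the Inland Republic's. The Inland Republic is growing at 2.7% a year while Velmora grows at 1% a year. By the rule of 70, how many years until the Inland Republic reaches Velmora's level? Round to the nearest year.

roughly 165 years

the Inland Republic gains on Velmora at 2.7% − 1% = 1.7 points a year.
At that relative rate the gap halves every 70/1.7 ≈ 41.18 years.
A 16× gap closes after 4 halvings: 4 × 41.18 ≈ 165 years.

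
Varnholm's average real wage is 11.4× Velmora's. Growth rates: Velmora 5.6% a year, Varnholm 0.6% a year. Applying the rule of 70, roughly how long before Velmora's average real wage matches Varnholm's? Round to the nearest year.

The growth-rate gap is 5.6% − 0.6% = 5 percentage points.
So the ratio between them halves every 70/5 ≈ 14.00 years.
An 11.4× gap takes log₂(11.4) ≈ 3.51 halvings to close: 3.51 × 14.00 ≈ 49 years.

49 years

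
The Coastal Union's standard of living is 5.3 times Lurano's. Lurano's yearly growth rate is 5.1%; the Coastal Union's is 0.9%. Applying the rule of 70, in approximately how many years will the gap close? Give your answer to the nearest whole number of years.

Lurano gains on the Coastal Union at 5.1% − 0.9% = 4.2 points a year.
At that relative rate the gap halves every 70/4.2 ≈ 16.67 years.
A 5.3 times gap takes log₂(5.3) ≈ 2.41 halvings to close: 2.41 × 16.67 ≈ 40 years.

approximately 40 years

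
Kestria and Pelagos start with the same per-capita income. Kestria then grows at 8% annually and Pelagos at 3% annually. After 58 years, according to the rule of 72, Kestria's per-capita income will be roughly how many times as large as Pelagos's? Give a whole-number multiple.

Only the 5-point difference matters.
72/5 ≈ 14.40 years per doubling of the ratio; 58 years gives 4.03 doublings, so ≈ 16×.

roughly 16 times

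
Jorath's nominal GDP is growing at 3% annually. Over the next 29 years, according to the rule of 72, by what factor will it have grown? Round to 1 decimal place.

roughly 2.3 times

Doubles every ≈ 24.00 years (72/3).
29 years is 1.21 doublings; 2^1.21 ≈ 2.3×.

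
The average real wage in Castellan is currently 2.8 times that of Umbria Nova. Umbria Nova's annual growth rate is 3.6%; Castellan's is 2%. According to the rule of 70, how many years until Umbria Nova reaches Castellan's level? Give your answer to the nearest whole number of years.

65 years

Umbria Nova gains on Castellan at 3.6% − 2% = 1.6 points a year.
At that relative rate the gap halves every 70/1.6 ≈ 43.75 years.
A 2.8 times gap takes log₂(2.8) ≈ 1.49 halvings to close: 1.49 × 43.75 ≈ 65 years.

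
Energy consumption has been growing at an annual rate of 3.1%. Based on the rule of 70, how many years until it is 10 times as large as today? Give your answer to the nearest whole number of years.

roughly 75 years

At 3.1% it doubles every 70/3.1 ≈ 22.58 years.
10× is log₂ 10 ≈ 3.32 doublings, so ≈ 3.32 × 22.58 = 75 years.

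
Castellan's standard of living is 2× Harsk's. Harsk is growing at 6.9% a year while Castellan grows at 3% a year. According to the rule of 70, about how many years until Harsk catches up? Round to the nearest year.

18 years

What matters is the difference: 3.9 pp.
Rule of 70 on the gap: the ratio halves every 70/3.9 ≈ 17.95 years.
A 2× gap closes after 1 halving: 1 × 17.95 ≈ 18 years.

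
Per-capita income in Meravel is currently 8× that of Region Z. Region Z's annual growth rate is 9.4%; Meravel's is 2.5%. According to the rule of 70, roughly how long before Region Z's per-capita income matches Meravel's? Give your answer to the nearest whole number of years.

around 30 years

The growth-rate gap is 9.4% − 2.5% = 6.9 percentage points.
So the ratio between them halves every 70/6.9 ≈ 10.14 years.
An 8× gap closes after 3 halvings: 3 × 10.14 ≈ 30 years.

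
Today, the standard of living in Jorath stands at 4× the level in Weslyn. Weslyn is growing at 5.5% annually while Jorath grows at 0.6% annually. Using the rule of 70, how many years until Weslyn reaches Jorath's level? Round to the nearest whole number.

What matters is the difference: 4.9 pp.
Rule of 70 on the gap: the ratio halves every 70/4.9 ≈ 14.29 years.
A 4× gap closes after 2 halvings: 2 × 14.29 ≈ 29 years.

≈ 29 years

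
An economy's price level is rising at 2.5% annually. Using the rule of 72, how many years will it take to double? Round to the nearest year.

Doubling time ≈ 72 / 2.5 = 28.80 years.

around 29 years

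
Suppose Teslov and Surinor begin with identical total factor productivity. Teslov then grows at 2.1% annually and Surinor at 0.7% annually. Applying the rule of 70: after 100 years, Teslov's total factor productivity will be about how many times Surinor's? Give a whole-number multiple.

Rate gap = 2.1% − 0.7% = 1.4 points.
The ratio doubles every 70/1.4 ≈ 50.00 years.
100/50.00 ≈ 2.00 doublings → ratio ≈ 2^2.00 ≈ 4.

approximately 4 times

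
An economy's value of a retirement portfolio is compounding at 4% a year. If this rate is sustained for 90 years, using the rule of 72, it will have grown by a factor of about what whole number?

72/4 ≈ 18.00 years per doubling.
90 years fits 5 doublings: 2^5 = 32.

32 times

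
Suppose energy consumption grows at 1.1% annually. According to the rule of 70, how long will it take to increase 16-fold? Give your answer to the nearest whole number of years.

≈ 255 years

At 1.1% it doubles every 70/1.1 ≈ 63.64 years.
16 = 2^4, so 4 doublings → 255 years.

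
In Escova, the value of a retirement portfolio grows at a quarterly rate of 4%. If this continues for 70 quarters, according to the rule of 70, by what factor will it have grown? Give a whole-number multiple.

approximately 16 times

At 4% one doubling takes ≈ 17.50 quarters; 70 quarters is 4 of them, so ×16.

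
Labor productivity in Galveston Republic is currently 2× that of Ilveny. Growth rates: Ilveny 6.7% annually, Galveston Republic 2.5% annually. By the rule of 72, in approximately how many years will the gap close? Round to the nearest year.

roughly 17 years

Ilveny gains on Galveston Republic at 6.7% − 2.5% = 4.2 points a year.
At that relative rate the gap halves every 72/4.2 ≈ 17.14 years.
A 2× gap closes after 1 halving: 1 × 17.14 ≈ 17 years.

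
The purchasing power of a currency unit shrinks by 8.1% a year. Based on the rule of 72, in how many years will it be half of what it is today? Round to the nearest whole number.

Halving time ≈ 72 / 8.1 = 8.89 → 9 years.

roughly 9 years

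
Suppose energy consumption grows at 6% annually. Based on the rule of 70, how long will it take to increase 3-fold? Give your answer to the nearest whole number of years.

18 years

Doubling time ≈ 70/6 = 11.67 years.
Reaching 3× takes log₂(3) ≈ 1.58 doublings.
1.58 × 11.67 ≈ 18 years.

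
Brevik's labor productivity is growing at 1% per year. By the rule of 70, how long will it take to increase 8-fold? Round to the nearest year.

One doubling takes 70/1 = 70.00 years.
Getting to 8× needs 3 doublings: 3 × 70.00 ≈ 210 years.

210 years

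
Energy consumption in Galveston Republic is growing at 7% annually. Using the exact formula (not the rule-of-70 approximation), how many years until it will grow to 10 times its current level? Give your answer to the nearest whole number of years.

t = ln(10) / ln(1 + 0.07) = 2.3026 / 0.067659 ≈ 34.03.
≈ 34 years.

34 years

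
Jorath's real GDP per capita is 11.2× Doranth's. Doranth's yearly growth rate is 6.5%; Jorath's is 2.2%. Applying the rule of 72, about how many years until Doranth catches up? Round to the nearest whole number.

approximately 58 years

Doranth gains on Jorath at 6.5% − 2.2% = 4.3 points a year.
At that relative rate the gap halves every 72/4.3 ≈ 16.74 years.
An 11.2× gap takes log₂(11.2) ≈ 3.49 halvings to close: 3.49 × 16.74 ≈ 58 years.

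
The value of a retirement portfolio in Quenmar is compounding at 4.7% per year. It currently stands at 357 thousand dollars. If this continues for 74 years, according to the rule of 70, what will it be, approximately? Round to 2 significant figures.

≈ 11000 thousand dollars

Doubling time ≈ 70/4.7 = 14.89 years.
74 years is 74/14.89 ≈ 4.97 doublings, a factor of 2^4.97 ≈ 31.34.
357 × 31.34 ≈ 11000 thousand dollars.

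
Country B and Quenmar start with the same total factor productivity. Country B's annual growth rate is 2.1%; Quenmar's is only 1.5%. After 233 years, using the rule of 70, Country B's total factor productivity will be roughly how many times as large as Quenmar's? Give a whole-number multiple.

approximately 4 times

Only the 0.6-point difference matters.
70/0.6 ≈ 116.67 years per doubling of the ratio; 233 years gives 2.00 doublings, so ≈ 4×.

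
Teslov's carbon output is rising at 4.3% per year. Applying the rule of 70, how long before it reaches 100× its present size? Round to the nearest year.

At 4.3% it doubles every 70/4.3 ≈ 16.28 years.
100× is log₂ 100 ≈ 6.64 doublings, so ≈ 6.64 × 16.28 = 108 years.

approximately 108 years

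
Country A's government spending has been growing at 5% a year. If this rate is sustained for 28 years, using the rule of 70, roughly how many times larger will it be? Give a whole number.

70/5 ≈ 14.00 years per doubling.
28 years fits 2 doublings: 2^2 = 4.

approximately 4 times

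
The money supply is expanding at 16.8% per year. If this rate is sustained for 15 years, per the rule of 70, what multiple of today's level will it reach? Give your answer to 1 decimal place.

Doubling time ≈ 70/16.8 = 4.17 years.
15 years / 4.17 ≈ 3.60 doublings → factor 2^3.60 ≈ 12.1.

approximately 12.1 times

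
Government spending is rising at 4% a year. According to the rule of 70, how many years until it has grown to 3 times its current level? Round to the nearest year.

At 4% it doubles every 70/4 ≈ 17.50 years.
Reaching 3× takes log₂(3) ≈ 1.58 doublings.
1.58 × 17.50 ≈ 28 years.

28 years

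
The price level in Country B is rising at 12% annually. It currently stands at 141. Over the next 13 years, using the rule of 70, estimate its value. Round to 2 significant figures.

Doubling time ≈ 70/12 = 5.83 years.
13 years is 13/5.83 ≈ 2.23 doublings, a factor of 2^2.23 ≈ 4.69.
141 × 4.69 ≈ 660.

roughly 660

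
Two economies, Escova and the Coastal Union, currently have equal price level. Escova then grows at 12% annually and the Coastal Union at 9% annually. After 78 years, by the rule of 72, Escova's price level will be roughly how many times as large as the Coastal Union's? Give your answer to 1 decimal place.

9.5 times

Rate gap = 12% − 9% = 3 points.
The ratio doubles every 72/3 ≈ 24.00 years.
78/24.00 ≈ 3.25 doublings → ratio ≈ 2^3.25 ≈ 9.5.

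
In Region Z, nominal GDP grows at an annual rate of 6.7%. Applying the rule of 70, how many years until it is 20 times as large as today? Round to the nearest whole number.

One doubling takes 70/6.7 = 10.45 years.
Reaching 20× takes log₂(20) ≈ 4.32 doublings.
4.32 × 10.45 ≈ 45 years.

about 45 years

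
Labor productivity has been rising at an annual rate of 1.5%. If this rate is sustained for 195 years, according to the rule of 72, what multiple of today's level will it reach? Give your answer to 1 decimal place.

Doubling time ≈ 72/1.5 = 48.00 years.
195 years / 48.00 ≈ 4.06 doublings → factor 2^4.06 ≈ 16.7.

≈ 16.7 times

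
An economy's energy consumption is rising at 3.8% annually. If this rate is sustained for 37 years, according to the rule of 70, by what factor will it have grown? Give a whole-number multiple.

70/3.8 ≈ 18.42 years per doubling.
37 years fits 2 doublings: 2^2 = 4.

roughly 4 times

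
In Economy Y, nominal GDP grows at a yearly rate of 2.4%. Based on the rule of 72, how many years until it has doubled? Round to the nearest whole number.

≈ 30 years

72/2.4 ≈ 30.00, so it doubles roughly every 30 years.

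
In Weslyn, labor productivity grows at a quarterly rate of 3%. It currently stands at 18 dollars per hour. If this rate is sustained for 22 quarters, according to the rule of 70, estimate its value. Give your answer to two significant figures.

35 dollars per hour

It doubles every 70/3 ≈ 23.33 quarters, so 22 quarters is 0.94 doublings.
2^0.94 ≈ 1.92; 18 × 1.92 ≈ 35 dollars per hour.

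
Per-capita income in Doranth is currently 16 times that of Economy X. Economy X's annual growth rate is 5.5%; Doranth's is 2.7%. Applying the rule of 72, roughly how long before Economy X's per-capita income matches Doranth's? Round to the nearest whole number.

103 years

What matters is the difference: 2.8 pp.
Rule of 72 on the gap: the ratio halves every 72/2.8 ≈ 25.71 years.
A 16 times gap closes after 4 halvings: 4 × 25.71 ≈ 103 years.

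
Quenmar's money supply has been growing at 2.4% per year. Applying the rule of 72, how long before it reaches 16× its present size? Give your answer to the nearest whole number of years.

about 120 years

Doubling time ≈ 72/2.4 = 30.00 years.
16× is 4 doublings, so 4 × 30.00 ≈ 120 years.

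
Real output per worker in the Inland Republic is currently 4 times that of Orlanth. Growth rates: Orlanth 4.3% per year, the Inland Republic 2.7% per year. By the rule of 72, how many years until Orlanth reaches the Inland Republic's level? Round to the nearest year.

What matters is the difference: 1.6 pp.
Rule of 72 on the gap: the ratio halves every 72/1.6 ≈ 45.00 years.
A 4 times gap closes after 2 halvings: 2 × 45.00 ≈ 90 years.

roughly 90 years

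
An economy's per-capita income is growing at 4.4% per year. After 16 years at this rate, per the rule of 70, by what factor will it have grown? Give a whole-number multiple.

Doubling time ≈ 70/4.4 = 15.91 years.
16/15.91 ≈ 1 doubling, so about 2^1 = 2×.

roughly 2 times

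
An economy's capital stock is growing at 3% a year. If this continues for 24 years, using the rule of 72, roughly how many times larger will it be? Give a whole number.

2 times

Doubling time ≈ 72/3 = 24.00 years.
24/24.00 ≈ 1 doubling, so about 2^1 = 2×.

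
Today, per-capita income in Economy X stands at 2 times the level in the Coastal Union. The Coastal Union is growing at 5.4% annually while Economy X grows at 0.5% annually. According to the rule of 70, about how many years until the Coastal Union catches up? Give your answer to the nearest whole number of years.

roughly 14 years

What matters is the difference: 4.9 pp.
Rule of 70 on the gap: the ratio halves every 70/4.9 ≈ 14.29 years.
A 2 times gap closes after 1 halving: 1 × 14.29 ≈ 14 years.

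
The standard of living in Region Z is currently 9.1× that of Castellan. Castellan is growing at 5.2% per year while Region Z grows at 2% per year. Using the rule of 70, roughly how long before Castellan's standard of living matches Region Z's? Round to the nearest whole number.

What matters is the difference: 3.2 pp.
Rule of 70 on the gap: the ratio halves every 70/3.2 ≈ 21.88 years.
A 9.1× gap takes log₂(9.1) ≈ 3.19 halvings to close: 3.19 × 21.88 ≈ 70 years.

70 years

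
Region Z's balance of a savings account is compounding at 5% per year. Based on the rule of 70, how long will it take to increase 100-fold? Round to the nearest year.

One doubling takes 70/5 = 14.00 years.
100× is log₂ 100 ≈ 6.64 doublings, so ≈ 6.64 × 14.00 = 93 years.

roughly 93 years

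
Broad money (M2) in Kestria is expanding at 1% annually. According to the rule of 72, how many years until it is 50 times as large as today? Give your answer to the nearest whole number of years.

At 1% it doubles every 72/1 ≈ 72.00 years.
Reaching 50× takes log₂(50) ≈ 5.64 doublings.
5.64 × 72.00 ≈ 406 years.

roughly 406 years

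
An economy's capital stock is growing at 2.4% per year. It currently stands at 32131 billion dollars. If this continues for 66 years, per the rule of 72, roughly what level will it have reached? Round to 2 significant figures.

Doubling time ≈ 72/2.4 = 30.00 years.
66 years is 66/30.00 ≈ 2.20 doublings, a factor of 2^2.20 ≈ 4.59.
32131 × 4.59 ≈ 150000 billion dollars.

around 150000 billion dollars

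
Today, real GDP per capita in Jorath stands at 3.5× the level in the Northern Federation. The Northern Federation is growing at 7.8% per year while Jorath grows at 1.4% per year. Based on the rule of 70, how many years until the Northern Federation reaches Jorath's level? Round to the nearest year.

20 years

What matters is the difference: 6.4 pp.
Rule of 70 on the gap: the ratio halves every 70/6.4 ≈ 10.94 years.
A 3.5× gap takes log₂(3.5) ≈ 1.81 halvings to close: 1.81 × 10.94 ≈ 20 years.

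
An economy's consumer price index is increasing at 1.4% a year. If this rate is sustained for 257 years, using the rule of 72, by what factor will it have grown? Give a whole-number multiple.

roughly 32 times

72/1.4 ≈ 51.43 years per doubling.
257 years fits 5 doublings: 2^5 = 32.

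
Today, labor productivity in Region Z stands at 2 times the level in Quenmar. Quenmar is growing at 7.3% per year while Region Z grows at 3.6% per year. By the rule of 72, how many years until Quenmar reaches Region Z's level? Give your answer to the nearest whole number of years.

about 19 years

Quenmar gains on Region Z at 7.3% − 3.6% = 3.7 points a year.
At that relative rate the gap halves every 72/3.7 ≈ 19.46 years.
A 2 times gap closes after 1 halving: 1 × 19.46 ≈ 19 years.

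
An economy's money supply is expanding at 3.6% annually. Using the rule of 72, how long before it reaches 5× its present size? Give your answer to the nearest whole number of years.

roughly 46 years

One doubling takes 72/3.6 = 20.00 years.
Reaching 5× takes log₂(5) ≈ 2.32 doublings.
2.32 × 20.00 ≈ 46 years.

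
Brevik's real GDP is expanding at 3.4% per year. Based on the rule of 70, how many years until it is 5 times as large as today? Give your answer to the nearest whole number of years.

At 3.4% it doubles every 70/3.4 ≈ 20.59 years.
Reaching 5× takes log₂(5) ≈ 2.32 doublings.
2.32 × 20.59 ≈ 48 years.

roughly 48 years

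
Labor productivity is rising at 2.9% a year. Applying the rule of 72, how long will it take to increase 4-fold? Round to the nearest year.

Doubling time ≈ 72/2.9 = 24.83 years.
4 = 2^2, so 2 doublings → 50 years.

about 50 years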